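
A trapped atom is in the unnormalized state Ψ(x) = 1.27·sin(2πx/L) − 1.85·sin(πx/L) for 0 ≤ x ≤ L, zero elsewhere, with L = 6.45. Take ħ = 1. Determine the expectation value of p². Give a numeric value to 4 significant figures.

0.4652

p² Ψ = −ħ² d²Ψ/dx²; ⟨p²⟩ = −ħ² ∫ Ψ*·Ψ'' dx / ∫|Ψ|² dx.
d²/dx² sin(jπx/L) = −(jπ/L)²·sin(jπx/L); on 0 ≤ x ≤ L, ∫sin²(jπx/L) dx = L/2 and ∫sin(jπx/L)·sin(lπx/L) dx = 0 for j ≠ l, so only diagonal terms survive in ∫|Ψ|² and ∫Ψ·Ψ″; ∫Ψ·Ψ′ dx = [Ψ²/2] between the walls = 0.
State is unnormalized: ∫|Ψ|² dx = 16.239, and ∫Ψ*·(−ħ² Ψ'') dx = 7.5545, so ⟨p²⟩ = 7.5545 / 16.239.
⟨p²⟩ = 0.46520.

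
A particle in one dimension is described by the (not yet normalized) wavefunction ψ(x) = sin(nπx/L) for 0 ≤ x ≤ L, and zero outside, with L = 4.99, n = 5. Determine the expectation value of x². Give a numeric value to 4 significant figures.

8.250

⟨x²⟩ = ∫ x²·|ψ|² dx / ∫|ψ|² dx (integrals over the domain).
With sin²θ = (1 − cos2θ)/2 on 0 ≤ x ≤ L: ∫sin²(nπx/L) dx = L/2, ∫x·sin²(nπx/L) dx = L²/4, ∫x²·sin²(nπx/L) dx = L³·(1/6 − 1/(4n²π²)); higher powers xᵏ the same way, integrating xᵏ·cos(2nπx/L) by parts.
State is unnormalized: ∫|ψ|² dx = 2.4950, and ∫ψ*·x²·ψ dx = 20.583, so ⟨x²⟩ = 20.583 / 2.4950.
⟨x²⟩ = 8.2496.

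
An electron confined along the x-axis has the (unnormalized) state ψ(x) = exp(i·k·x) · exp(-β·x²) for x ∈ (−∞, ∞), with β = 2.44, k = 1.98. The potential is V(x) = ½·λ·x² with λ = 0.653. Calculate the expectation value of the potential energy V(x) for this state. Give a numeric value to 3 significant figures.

⟨V⟩ = ∫ V(x)·|ψ|² dx / ∫|ψ|² dx.
Gaussian moments: ∫x^(2j)·e^(−2βx²) dx = (2j−1)!!/(4β)^j · √(π/(2β)), odd powers integrate to 0; here √(π/(2β)) = 0.80235.
State is unnormalized: ∫|ψ|² dx = 0.80235, and ∫ψ*·V(x)·ψ dx = 0.026841, so ⟨V⟩ = 0.026841 / 0.80235.
⟨V⟩ = 0.033453.

0.0335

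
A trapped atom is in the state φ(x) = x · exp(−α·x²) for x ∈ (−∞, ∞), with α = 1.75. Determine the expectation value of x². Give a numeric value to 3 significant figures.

⟨x²⟩ = ∫ x²·|φ|² dx / ∫|φ|² dx (integrals over the domain).
Expand each integrand as polynomial × e^(−2αx²) and use ∫x^(2j)·e^(−2αx²) dx = (2j−1)!!/(4α)^j · √(π/(2α)), odd powers → 0; here √(π/(2α)) = 0.94742.
State is unnormalized: ∫|φ|² dx = 0.13535, and ∫φ*·x²·φ dx = 0.058005, so ⟨x²⟩ = 0.058005 / 0.13535.
⟨x²⟩ = 0.42857.

0.429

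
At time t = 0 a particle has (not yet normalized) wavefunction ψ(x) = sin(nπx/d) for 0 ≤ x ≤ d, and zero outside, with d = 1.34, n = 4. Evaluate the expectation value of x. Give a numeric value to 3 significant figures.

⟨x⟩ = ∫ x·|ψ|² dx / ∫|ψ|² dx (integrals over the domain).
With sin²θ = (1 − cos2θ)/2 on 0 ≤ x ≤ d: ∫sin²(nπx/d) dx = d/2, ∫x·sin²(nπx/d) dx = d²/4, ∫x²·sin²(nπx/d) dx = d³·(1/6 − 1/(4n²π²)); higher powers xᵏ the same way, integrating xᵏ·cos(2nπx/d) by parts.
State is unnormalized: ∫|ψ|² dx = 0.67000, and ∫ψ*·x·ψ dx = 0.44890, so ⟨x⟩ = 0.44890 / 0.67000.
⟨x⟩ = 0.67000.

0.670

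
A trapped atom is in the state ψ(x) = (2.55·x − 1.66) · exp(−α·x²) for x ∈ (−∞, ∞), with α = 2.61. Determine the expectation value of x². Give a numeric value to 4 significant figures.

⟨x²⟩ = ∫ x²·|ψ|² dx / ∫|ψ|² dx (integrals over the domain).
Expand each integrand as polynomial × e^(−2αx²) and use ∫x^(2j)·e^(−2αx²) dx = (2j−1)!!/(4α)^j · √(π/(2α)), odd powers → 0; here √(π/(2α)) = 0.77578.
State is unnormalized: ∫|ψ|² dx = 2.6209, and ∫ψ*·x²·ψ dx = 0.34361, so ⟨x²⟩ = 0.34361 / 2.6209.
⟨x²⟩ = 0.13110.

0.1311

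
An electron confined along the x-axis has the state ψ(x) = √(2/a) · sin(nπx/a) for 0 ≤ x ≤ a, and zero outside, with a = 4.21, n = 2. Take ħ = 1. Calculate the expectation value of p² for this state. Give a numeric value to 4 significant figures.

2.227

p² ψ = −ħ² d²ψ/dx²; ⟨p²⟩ = −ħ² ∫ ψ*·ψ'' dx.
d/dx sin(nπx/a) = (nπ/a)·cos(nπx/a) and d²/dx² sin(nπx/a) = −(nπ/a)²·sin(nπx/a); on 0 ≤ x ≤ a, ∫sin²(nπx/a) dx = a/2 and ∫sin(nπx/a)·cos(nπx/a) dx = 0.
⟨p²⟩ = 2.2274.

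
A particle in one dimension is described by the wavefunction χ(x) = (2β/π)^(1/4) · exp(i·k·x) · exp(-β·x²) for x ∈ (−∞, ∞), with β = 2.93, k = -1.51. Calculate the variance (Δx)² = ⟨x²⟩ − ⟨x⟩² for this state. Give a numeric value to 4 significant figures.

0.08532

Compute ⟨x⟩ and ⟨x²⟩ separately, then (Δx)² = ⟨x²⟩ − ⟨x⟩².
Gaussian moments: ∫x^(2j)·e^(−2βx²) dx = (2j−1)!!/(4β)^j · √(π/(2β)), odd powers integrate to 0; here √(π/(2β)) = 0.73219.
⟨x⟩ = 0.0000 and ⟨x²⟩ = 0.085324.
(Δx)² = 0.085324 − (0.0000)² = 0.085324.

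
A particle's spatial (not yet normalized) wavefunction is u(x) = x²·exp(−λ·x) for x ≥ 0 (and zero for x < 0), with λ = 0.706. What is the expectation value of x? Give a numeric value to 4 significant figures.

3.541

⟨x⟩ = ∫ x·|u|² dx / ∫|u|² dx (integrals over the domain).
Every integrand reduces to terms xʲ·e^(−2λx) on [0, ∞); use ∫₀^∞ xʲ·e^(−2λx) dx = j!/(2λ)^(j+1).
State is unnormalized: ∫|u|² dx = 4.2760, and ∫u*·x·u dx = 15.142, so ⟨x⟩ = 15.142 / 4.2760.
⟨x⟩ = 3.5411.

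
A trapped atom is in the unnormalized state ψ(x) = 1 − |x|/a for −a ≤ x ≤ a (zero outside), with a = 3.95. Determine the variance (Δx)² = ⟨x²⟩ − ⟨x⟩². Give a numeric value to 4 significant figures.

1.560

Compute ⟨x⟩ and ⟨x²⟩ separately, then (Δx)² = ⟨x²⟩ − ⟨x⟩².
ψ is even, so ∫ over [−a, a] = 2∫₀ᵃ with ψ = 1 − x/a there: ∫₀ᵃ (1 − x/a)² dx = a/3, ∫₀ᵃ x²(1 − x/a)² dx = a³/30, ∫₀ᵃ x⁴(1 − x/a)² dx = a⁵/105.
Normalization: ∫|ψ|² dx = 2.6333.
⟨x⟩ = 0.0000 and ⟨x²⟩ = 1.5603.
(Δx)² = 1.5603 − (0.0000)² = 1.5603.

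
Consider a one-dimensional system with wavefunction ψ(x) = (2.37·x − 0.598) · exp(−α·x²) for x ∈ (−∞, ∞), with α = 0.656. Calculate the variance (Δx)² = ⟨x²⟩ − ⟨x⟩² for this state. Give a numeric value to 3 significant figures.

0.847

Compute ⟨x⟩ and ⟨x²⟩ separately, then (Δx)² = ⟨x²⟩ − ⟨x⟩².
Expand each integrand as polynomial × e^(−2αx²) and use ∫x^(2j)·e^(−2αx²) dx = (2j−1)!!/(4α)^j · √(π/(2α)), odd powers → 0; here √(π/(2α)) = 1.5474.
Normalization: ∫|ψ|² dx = 3.8657.
⟨x⟩ = -0.43240 and ⟨x²⟩ = 1.0342.
(Δx)² = 1.0342 − (-0.43240)² = 0.84721.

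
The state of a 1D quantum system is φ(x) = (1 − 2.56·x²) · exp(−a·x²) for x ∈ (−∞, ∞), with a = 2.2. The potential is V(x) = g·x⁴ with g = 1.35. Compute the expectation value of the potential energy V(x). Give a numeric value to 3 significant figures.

⟨V⟩ = ∫ V(x)·|φ|² dx / ∫|φ|² dx.
Expand each integrand as polynomial × e^(−2ax²) and use ∫x^(2j)·e^(−2ax²) dx = (2j−1)!!/(4a)^j · √(π/(2a)), odd powers → 0; here √(π/(2a)) = 0.84498.
State is unnormalized: ∫|φ|² dx = 0.56789, and ∫φ*·V(x)·φ dx = 0.046529, so ⟨V⟩ = 0.046529 / 0.56789.
⟨V⟩ = 0.081934.

0.0819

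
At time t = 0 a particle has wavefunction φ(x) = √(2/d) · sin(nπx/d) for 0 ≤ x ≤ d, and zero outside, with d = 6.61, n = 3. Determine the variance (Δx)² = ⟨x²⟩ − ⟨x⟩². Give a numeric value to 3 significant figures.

3.40

Compute ⟨x⟩ and ⟨x²⟩ separately, then (Δx)² = ⟨x²⟩ − ⟨x⟩².
With sin²θ = (1 − cos2θ)/2 on 0 ≤ x ≤ d: ∫sin²(nπx/d) dx = d/2, ∫x·sin²(nπx/d) dx = d²/4, ∫x²·sin²(nπx/d) dx = d³·(1/6 − 1/(4n²π²)); higher powers xᵏ the same way, integrating xᵏ·cos(2nπx/d) by parts.
⟨x⟩ = 3.3050 and ⟨x²⟩ = 14.318.
(Δx)² = 14.318 − (3.3050)² = 3.3951.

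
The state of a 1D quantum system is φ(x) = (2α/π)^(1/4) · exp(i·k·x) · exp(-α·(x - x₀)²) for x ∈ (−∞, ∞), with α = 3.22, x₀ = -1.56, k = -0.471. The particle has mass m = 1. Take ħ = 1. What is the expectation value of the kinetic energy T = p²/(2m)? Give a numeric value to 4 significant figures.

1.721

T = −(ħ²/2m) d²/dx², so ⟨T⟩ = −(ħ²/2m) ∫ φ*·φ'' dx; with m = 1.
Gaussian moments (u = x − x₀): ∫u^(2j)·e^(−2αu²) du = (2j−1)!!/(4α)^j · √(π/(2α)), odd powers integrate to 0; here √(π/(2α)) = 0.69844. Derivatives: φ′ = (ik − 2αu)·φ, φ″ = ((ik − 2αu)² − 2α)·φ; the odd-in-u pieces drop out.
⟨T⟩ = 1.7209.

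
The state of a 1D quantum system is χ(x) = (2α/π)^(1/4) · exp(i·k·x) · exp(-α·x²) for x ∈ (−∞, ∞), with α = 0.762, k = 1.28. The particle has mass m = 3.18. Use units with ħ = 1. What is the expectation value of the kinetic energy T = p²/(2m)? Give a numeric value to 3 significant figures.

T = −(ħ²/2m) d²/dx², so ⟨T⟩ = −(ħ²/2m) ∫ χ*·χ'' dx; with m = 3.18.
Gaussian moments: ∫x^(2j)·e^(−2αx²) dx = (2j−1)!!/(4α)^j · √(π/(2α)), odd powers integrate to 0; here √(π/(2α)) = 1.4358. Derivatives: χ′ = (ik − 2αx)·χ, χ″ = ((ik − 2αx)² − 2α)·χ; the odd-in-x pieces drop out.
⟨T⟩ = 0.37742.

0.377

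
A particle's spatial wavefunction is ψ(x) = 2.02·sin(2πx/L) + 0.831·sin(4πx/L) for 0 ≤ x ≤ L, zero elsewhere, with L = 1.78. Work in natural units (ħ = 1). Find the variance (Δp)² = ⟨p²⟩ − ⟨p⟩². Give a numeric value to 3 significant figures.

Compute ⟨p⟩ and ⟨p²⟩ separately; (Δp)² = ⟨p²⟩ − ⟨p⟩².
d²/dx² sin(jπx/L) = −(jπ/L)²·sin(jπx/L); on 0 ≤ x ≤ L, ∫sin²(jπx/L) dx = L/2 and ∫sin(jπx/L)·sin(lπx/L) dx = 0 for j ≠ l, so only diagonal terms survive in ∫|ψ|² and ∫ψ·ψ″; ∫ψ·ψ′ dx = [ψ²/2] between the walls = 0.
Normalization: ∫|ψ|² dx = 4.2462.
⟨p⟩ = 0.0000 and ⟨p²⟩ = 17.871.
(Δp)² = 17.871 − (0.0000)² = 17.871.

17.9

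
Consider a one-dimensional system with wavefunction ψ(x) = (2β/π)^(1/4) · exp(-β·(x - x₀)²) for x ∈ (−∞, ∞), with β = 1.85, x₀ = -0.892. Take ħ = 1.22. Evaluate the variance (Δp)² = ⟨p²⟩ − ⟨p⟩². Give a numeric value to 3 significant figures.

Compute ⟨p⟩ and ⟨p²⟩ separately; (Δp)² = ⟨p²⟩ − ⟨p⟩².
Gaussian moments (u = x − x₀): ∫u^(2j)·e^(−2βu²) du = (2j−1)!!/(4β)^j · √(π/(2β)), odd powers integrate to 0; here √(π/(2β)) = 0.92145. Derivatives: d/dx e^(−βu²) = −2βu·e^(−βu²), d²/dx² e^(−βu²) = (4β²u² − 2β)·e^(−βu²).
⟨p⟩ = 0.0000 and ⟨p²⟩ = 2.7535.
(Δp)² = 2.7535 − (0.0000)² = 2.7535.

2.75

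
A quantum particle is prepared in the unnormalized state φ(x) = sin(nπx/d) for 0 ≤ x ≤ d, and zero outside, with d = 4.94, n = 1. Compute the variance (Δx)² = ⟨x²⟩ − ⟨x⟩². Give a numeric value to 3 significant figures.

Compute ⟨x⟩ and ⟨x²⟩ separately, then (Δx)² = ⟨x²⟩ − ⟨x⟩².
With sin²θ = (1 − cos2θ)/2 on 0 ≤ x ≤ d: ∫sin²(nπx/d) dx = d/2, ∫x·sin²(nπx/d) dx = d²/4, ∫x²·sin²(nπx/d) dx = d³·(1/6 − 1/(4n²π²)); higher powers xᵏ the same way, integrating xᵏ·cos(2nπx/d) by parts.
Normalization: ∫|φ|² dx = 2.4700.
⟨x⟩ = 2.4700 and ⟨x²⟩ = 6.8982.
(Δx)² = 6.8982 − (2.4700)² = 0.79733.

0.797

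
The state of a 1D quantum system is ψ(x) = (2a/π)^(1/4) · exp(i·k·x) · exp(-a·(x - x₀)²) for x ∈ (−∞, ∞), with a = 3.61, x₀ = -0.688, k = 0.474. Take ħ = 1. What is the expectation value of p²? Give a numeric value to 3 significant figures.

3.83

p² ψ = −ħ² d²ψ/dx²; ⟨p²⟩ = −ħ² ∫ ψ*·ψ'' dx.
Gaussian moments (u = x − x₀): ∫u^(2j)·e^(−2au²) du = (2j−1)!!/(4a)^j · √(π/(2a)), odd powers integrate to 0; here √(π/(2a)) = 0.65964. Derivatives: ψ′ = (ik − 2au)·ψ, ψ″ = ((ik − 2au)² − 2a)·ψ; the odd-in-u pieces drop out.
⟨p²⟩ = 3.8347.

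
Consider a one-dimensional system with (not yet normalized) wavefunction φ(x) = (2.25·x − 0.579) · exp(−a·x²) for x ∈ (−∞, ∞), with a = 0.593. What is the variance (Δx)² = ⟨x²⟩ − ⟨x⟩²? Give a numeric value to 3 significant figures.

0.952

Compute ⟨x⟩ and ⟨x²⟩ separately, then (Δx)² = ⟨x²⟩ − ⟨x⟩².
Expand each integrand as polynomial × e^(−2ax²) and use ∫x^(2j)·e^(−2ax²) dx = (2j−1)!!/(4a)^j · √(π/(2a)), odd powers → 0; here √(π/(2a)) = 1.6275.
Normalization: ∫|φ|² dx = 4.0192.
⟨x⟩ = -0.44480 and ⟨x²⟩ = 1.1503.
(Δx)² = 1.1503 − (-0.44480)² = 0.95245.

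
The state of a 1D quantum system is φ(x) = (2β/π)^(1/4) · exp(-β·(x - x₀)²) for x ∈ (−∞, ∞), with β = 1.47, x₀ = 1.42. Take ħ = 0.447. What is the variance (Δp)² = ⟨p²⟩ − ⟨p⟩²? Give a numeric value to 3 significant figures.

Compute ⟨p⟩ and ⟨p²⟩ separately; (Δp)² = ⟨p²⟩ − ⟨p⟩².
Gaussian moments (u = x − x₀): ∫u^(2j)·e^(−2βu²) du = (2j−1)!!/(4β)^j · √(π/(2β)), odd powers integrate to 0; here √(π/(2β)) = 1.0337. Derivatives: d/dx e^(−βu²) = −2βu·e^(−βu²), d²/dx² e^(−βu²) = (4β²u² − 2β)·e^(−βu²).
⟨p⟩ = 0.0000 and ⟨p²⟩ = 0.29372.
(Δp)² = 0.29372 − (0.0000)² = 0.29372.

0.294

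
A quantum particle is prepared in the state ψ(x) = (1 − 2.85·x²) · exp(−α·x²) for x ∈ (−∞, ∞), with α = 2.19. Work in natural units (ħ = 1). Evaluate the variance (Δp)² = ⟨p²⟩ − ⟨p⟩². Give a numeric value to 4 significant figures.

Compute ⟨p⟩ and ⟨p²⟩ separately; (Δp)² = ⟨p²⟩ − ⟨p⟩².
Expand each integrand as polynomial × e^(−2αx²) and use ∫x^(2j)·e^(−2αx²) dx = (2j−1)!!/(4α)^j · √(π/(2α)), odd powers → 0; here √(π/(2α)) = 0.84691. Differentiate with the product rule, d/dx e^(−αx²) = −2αx·e^(−αx²).
Normalization: ∫|ψ|² dx = 0.56477.
⟨p⟩ = 0.0000 and ⟨p²⟩ = 7.8542.
(Δp)² = 7.8542 − (0.0000)² = 7.8542.

7.854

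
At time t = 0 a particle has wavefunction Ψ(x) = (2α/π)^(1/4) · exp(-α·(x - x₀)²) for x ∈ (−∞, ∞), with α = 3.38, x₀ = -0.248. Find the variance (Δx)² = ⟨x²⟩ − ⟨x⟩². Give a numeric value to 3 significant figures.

0.0740

Compute ⟨x⟩ and ⟨x²⟩ separately, then (Δx)² = ⟨x²⟩ − ⟨x⟩².
Gaussian moments (u = x − x₀): ∫u^(2j)·e^(−2αu²) du = (2j−1)!!/(4α)^j · √(π/(2α)), odd powers integrate to 0; here √(π/(2α)) = 0.68171.
⟨x⟩ = -0.24800 and ⟨x²⟩ = 0.13547.
(Δx)² = 0.13547 − (-0.24800)² = 0.073964.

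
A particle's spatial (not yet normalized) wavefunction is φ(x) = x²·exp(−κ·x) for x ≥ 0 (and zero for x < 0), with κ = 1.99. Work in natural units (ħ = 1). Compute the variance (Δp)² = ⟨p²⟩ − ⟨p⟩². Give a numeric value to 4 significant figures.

1.320

Compute ⟨p⟩ and ⟨p²⟩ separately; (Δp)² = ⟨p²⟩ − ⟨p⟩².
Differentiate x²·exp(−κ·x) with the product rule; every integrand then reduces to terms xʲ·e^(−2κx) on [0, ∞), with ∫₀^∞ xʲ·e^(−2κx) dx = j!/(2κ)^(j+1).
Normalization: ∫|φ|² dx = 0.024032.
⟨p⟩ = 0.0000 and ⟨p²⟩ = 1.3200.
(Δp)² = 1.3200 − (0.0000)² = 1.3200.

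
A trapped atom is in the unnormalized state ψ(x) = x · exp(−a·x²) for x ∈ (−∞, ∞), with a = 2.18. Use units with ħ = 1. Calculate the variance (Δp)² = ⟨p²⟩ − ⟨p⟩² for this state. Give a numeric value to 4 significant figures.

6.540

Compute ⟨p⟩ and ⟨p²⟩ separately; (Δp)² = ⟨p²⟩ − ⟨p⟩².
Expand each integrand as polynomial × e^(−2ax²) and use ∫x^(2j)·e^(−2ax²) dx = (2j−1)!!/(4a)^j · √(π/(2a)), odd powers → 0; here √(π/(2a)) = 0.84885. Differentiate with the product rule, d/dx e^(−ax²) = −2ax·e^(−ax²).
Normalization: ∫|ψ|² dx = 0.097345.
⟨p⟩ = 0.0000 and ⟨p²⟩ = 6.5400.
(Δp)² = 6.5400 − (0.0000)² = 6.5400.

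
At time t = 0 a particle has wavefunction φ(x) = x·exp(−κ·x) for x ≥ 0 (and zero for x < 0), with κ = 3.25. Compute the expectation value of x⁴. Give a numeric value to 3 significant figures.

0.202

⟨x⁴⟩ = ∫ x⁴·|φ|² dx / ∫|φ|² dx (integrals over the domain).
Every integrand reduces to terms xʲ·e^(−2κx) on [0, ∞); use ∫₀^∞ xʲ·e^(−2κx) dx = j!/(2κ)^(j+1).
State is unnormalized: ∫|φ|² dx = 0.0072827, and ∫φ*·x⁴·φ dx = 0.0014687, so ⟨x⁴⟩ = 0.0014687 / 0.0072827.
⟨x⁴⟩ = 0.20167.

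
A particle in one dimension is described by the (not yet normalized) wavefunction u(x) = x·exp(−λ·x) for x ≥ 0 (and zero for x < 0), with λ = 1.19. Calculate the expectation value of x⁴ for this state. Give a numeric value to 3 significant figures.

11.2

⟨x⁴⟩ = ∫ x⁴·|u|² dx / ∫|u|² dx (integrals over the domain).
Every integrand reduces to terms xʲ·e^(−2λx) on [0, ∞); use ∫₀^∞ xʲ·e^(−2λx) dx = j!/(2λ)^(j+1).
State is unnormalized: ∫|u|² dx = 0.14835, and ∫u*·x⁴·u dx = 1.6645, so ⟨x⁴⟩ = 1.6645 / 0.14835.
⟨x⁴⟩ = 11.220.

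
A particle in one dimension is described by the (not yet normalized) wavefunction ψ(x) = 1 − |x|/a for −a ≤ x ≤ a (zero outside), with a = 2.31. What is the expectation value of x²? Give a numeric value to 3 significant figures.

⟨x²⟩ = ∫ x²·|ψ|² dx / ∫|ψ|² dx (integrals over the domain).
ψ is even, so ∫ over [−a, a] = 2∫₀ᵃ with ψ = 1 − x/a there: ∫₀ᵃ (1 − x/a)² dx = a/3, ∫₀ᵃ x²(1 − x/a)² dx = a³/30, ∫₀ᵃ x⁴(1 − x/a)² dx = a⁵/105.
State is unnormalized: ∫|ψ|² dx = 1.5400, and ∫ψ*·x²·ψ dx = 0.82176, so ⟨x²⟩ = 0.82176 / 1.5400.
⟨x²⟩ = 0.53361.

0.534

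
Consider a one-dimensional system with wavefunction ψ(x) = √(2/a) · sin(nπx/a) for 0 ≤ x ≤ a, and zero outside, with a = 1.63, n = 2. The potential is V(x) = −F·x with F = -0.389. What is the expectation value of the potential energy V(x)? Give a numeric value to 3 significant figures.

⟨V⟩ = ∫ V(x)·|ψ|² dx.
With sin²θ = (1 − cos2θ)/2 on 0 ≤ x ≤ a: ∫sin²(nπx/a) dx = a/2, ∫x·sin²(nπx/a) dx = a²/4, ∫x²·sin²(nπx/a) dx = a³·(1/6 − 1/(4n²π²)); higher powers xᵏ the same way, integrating xᵏ·cos(2nπx/a) by parts.
⟨V⟩ = 0.31704.

0.317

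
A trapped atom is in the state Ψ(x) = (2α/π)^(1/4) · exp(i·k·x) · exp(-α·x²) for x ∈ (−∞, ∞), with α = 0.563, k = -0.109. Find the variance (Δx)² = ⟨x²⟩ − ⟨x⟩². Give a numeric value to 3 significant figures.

Compute ⟨x⟩ and ⟨x²⟩ separately, then (Δx)² = ⟨x²⟩ − ⟨x⟩².
Gaussian moments: ∫x^(2j)·e^(−2αx²) dx = (2j−1)!!/(4α)^j · √(π/(2α)), odd powers integrate to 0; here √(π/(2α)) = 1.6703.
⟨x⟩ = 0.0000 and ⟨x²⟩ = 0.44405.
(Δx)² = 0.44405 − (0.0000)² = 0.44405.

0.444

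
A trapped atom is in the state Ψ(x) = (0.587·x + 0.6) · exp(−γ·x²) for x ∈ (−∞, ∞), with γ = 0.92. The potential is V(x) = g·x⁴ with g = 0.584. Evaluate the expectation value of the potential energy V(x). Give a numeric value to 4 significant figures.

0.2362

⟨V⟩ = ∫ V(x)·|Ψ|² dx / ∫|Ψ|² dx.
Expand each integrand as polynomial × e^(−2γx²) and use ∫x^(2j)·e^(−2γx²) dx = (2j−1)!!/(4γ)^j · √(π/(2γ)), odd powers → 0; here √(π/(2γ)) = 1.3067.
State is unnormalized: ∫|Ψ|² dx = 0.59275, and ∫Ψ*·V(x)·Ψ dx = 0.14000, so ⟨V⟩ = 0.14000 / 0.59275.
⟨V⟩ = 0.23618.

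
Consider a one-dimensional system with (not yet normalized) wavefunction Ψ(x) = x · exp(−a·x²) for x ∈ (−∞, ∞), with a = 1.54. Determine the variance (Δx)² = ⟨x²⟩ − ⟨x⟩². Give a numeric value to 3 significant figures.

0.487

Compute ⟨x⟩ and ⟨x²⟩ separately, then (Δx)² = ⟨x²⟩ − ⟨x⟩².
Expand each integrand as polynomial × e^(−2ax²) and use ∫x^(2j)·e^(−2ax²) dx = (2j−1)!!/(4a)^j · √(π/(2a)), odd powers → 0; here √(π/(2a)) = 1.0099.
Normalization: ∫|Ψ|² dx = 0.16395.
⟨x⟩ = 0.0000 and ⟨x²⟩ = 0.48701.
(Δx)² = 0.48701 − (0.0000)² = 0.48701.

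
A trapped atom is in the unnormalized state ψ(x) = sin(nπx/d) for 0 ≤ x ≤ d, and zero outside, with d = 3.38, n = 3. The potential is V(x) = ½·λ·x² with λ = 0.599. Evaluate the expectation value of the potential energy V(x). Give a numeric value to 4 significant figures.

1.121

⟨V⟩ = ∫ V(x)·|ψ|² dx / ∫|ψ|² dx.
With sin²θ = (1 − cos2θ)/2 on 0 ≤ x ≤ d: ∫sin²(nπx/d) dx = d/2, ∫x·sin²(nπx/d) dx = d²/4, ∫x²·sin²(nπx/d) dx = d³·(1/6 − 1/(4n²π²)); higher powers xᵏ the same way, integrating xᵏ·cos(2nπx/d) by parts.
State is unnormalized: ∫|ψ|² dx = 1.6900, and ∫ψ*·V(x)·ψ dx = 1.8950, so ⟨V⟩ = 1.8950 / 1.6900.
⟨V⟩ = 1.1213.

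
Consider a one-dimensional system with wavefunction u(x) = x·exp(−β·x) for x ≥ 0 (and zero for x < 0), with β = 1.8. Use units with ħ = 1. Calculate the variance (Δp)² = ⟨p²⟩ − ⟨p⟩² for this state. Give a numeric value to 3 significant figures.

3.24

Compute ⟨p⟩ and ⟨p²⟩ separately; (Δp)² = ⟨p²⟩ − ⟨p⟩².
Differentiate x·exp(−β·x) with the product rule; every integrand then reduces to terms xʲ·e^(−2βx) on [0, ∞), with ∫₀^∞ xʲ·e^(−2βx) dx = j!/(2β)^(j+1).
Normalization: ∫|u|² dx = 0.042867.
⟨p⟩ = 0.0000 and ⟨p²⟩ = 3.2400.
(Δp)² = 3.2400 − (0.0000)² = 3.2400.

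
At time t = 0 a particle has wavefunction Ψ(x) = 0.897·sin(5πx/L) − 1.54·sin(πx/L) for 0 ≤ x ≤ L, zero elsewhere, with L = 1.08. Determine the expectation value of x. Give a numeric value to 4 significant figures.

0.5400

⟨x⟩ = ∫ x·|Ψ|² dx / ∫|Ψ|² dx (integrals over the domain).
On 0 ≤ x ≤ L (j ≠ l): ∫sin²(jπx/L) dx = L/2, ∫sin(jπx/L)·sin(lπx/L) dx = 0; diagonal moments ∫x·sin²(jπx/L) dx = L²/4, ∫x²·sin²(jπx/L) dx = L³·(1/6 − 1/(4j²π²)); cross terms ∫x·sin(jπx/L)·sin(lπx/L) dx = 0 for j + l even and −4jlL²/(π²(j² − l²)²) for j + l odd, ∫x²·sin(jπx/L)·sin(lπx/L) dx = (−1)^(j+l)·4jlL³/(π²(j² − l²)²); higher powers the same way via product-to-sum and parts.
State is unnormalized: ∫|Ψ|² dx = 1.7152, and ∫Ψ*·x·Ψ dx = 0.92618, so ⟨x⟩ = 0.92618 / 1.7152.
⟨x⟩ = 0.54000.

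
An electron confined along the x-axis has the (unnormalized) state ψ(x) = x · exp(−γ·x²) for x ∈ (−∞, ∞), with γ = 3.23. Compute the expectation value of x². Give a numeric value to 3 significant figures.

⟨x²⟩ = ∫ x²·|ψ|² dx / ∫|ψ|² dx (integrals over the domain).
Expand each integrand as polynomial × e^(−2γx²) and use ∫x^(2j)·e^(−2γx²) dx = (2j−1)!!/(4γ)^j · √(π/(2γ)), odd powers → 0; here √(π/(2γ)) = 0.69736.
State is unnormalized: ∫|ψ|² dx = 0.053975, and ∫ψ*·x²·ψ dx = 0.012533, so ⟨x²⟩ = 0.012533 / 0.053975.
⟨x²⟩ = 0.23220.

0.232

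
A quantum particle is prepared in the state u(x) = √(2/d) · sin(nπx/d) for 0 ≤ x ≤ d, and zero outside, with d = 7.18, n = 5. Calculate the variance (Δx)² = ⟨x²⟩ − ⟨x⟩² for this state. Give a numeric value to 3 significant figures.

Compute ⟨x⟩ and ⟨x²⟩ separately, then (Δx)² = ⟨x²⟩ − ⟨x⟩².
With sin²θ = (1 − cos2θ)/2 on 0 ≤ x ≤ d: ∫sin²(nπx/d) dx = d/2, ∫x·sin²(nπx/d) dx = d²/4, ∫x²·sin²(nπx/d) dx = d³·(1/6 − 1/(4n²π²)); higher powers xᵏ the same way, integrating xᵏ·cos(2nπx/d) by parts.
⟨x⟩ = 3.5900 and ⟨x²⟩ = 17.080.
(Δx)² = 17.080 − (3.5900)² = 4.1916.

4.19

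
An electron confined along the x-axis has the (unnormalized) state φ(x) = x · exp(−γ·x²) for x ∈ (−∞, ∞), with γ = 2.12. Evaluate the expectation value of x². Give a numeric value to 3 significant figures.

0.354

⟨x²⟩ = ∫ x²·|φ|² dx / ∫|φ|² dx (integrals over the domain).
Expand each integrand as polynomial × e^(−2γx²) and use ∫x^(2j)·e^(−2γx²) dx = (2j−1)!!/(4γ)^j · √(π/(2γ)), odd powers → 0; here √(π/(2γ)) = 0.86078.
State is unnormalized: ∫|φ|² dx = 0.10151, and ∫φ*·x²·φ dx = 0.035911, so ⟨x²⟩ = 0.035911 / 0.10151.
⟨x²⟩ = 0.35377.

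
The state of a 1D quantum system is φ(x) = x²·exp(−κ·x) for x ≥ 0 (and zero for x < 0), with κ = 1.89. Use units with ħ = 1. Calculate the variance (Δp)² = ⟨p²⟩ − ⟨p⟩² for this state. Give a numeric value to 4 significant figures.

Compute ⟨p⟩ and ⟨p²⟩ separately; (Δp)² = ⟨p²⟩ − ⟨p⟩².
Differentiate x²·exp(−κ·x) with the product rule; every integrand then reduces to terms xʲ·e^(−2κx) on [0, ∞), with ∫₀^∞ xʲ·e^(−2κx) dx = j!/(2κ)^(j+1).
Normalization: ∫|φ|² dx = 0.031099.
⟨p⟩ = 0.0000 and ⟨p²⟩ = 1.1907.
(Δp)² = 1.1907 − (0.0000)² = 1.1907.

1.191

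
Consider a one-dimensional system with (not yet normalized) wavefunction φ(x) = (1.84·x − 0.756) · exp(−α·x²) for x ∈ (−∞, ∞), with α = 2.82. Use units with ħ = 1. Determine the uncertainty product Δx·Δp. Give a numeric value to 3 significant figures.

Δx = √(⟨x²⟩−⟨x⟩²), Δp = √(⟨p²⟩−⟨p⟩²).
Expand each integrand as polynomial × e^(−2αx²) and use ∫x^(2j)·e^(−2αx²) dx = (2j−1)!!/(4α)^j · √(π/(2α)), odd powers → 0; here √(π/(2α)) = 0.74634. Differentiate with the product rule, d/dx e^(−αx²) = −2αx·e^(−αx²).
Normalization: ∫|φ|² dx = 0.65057.
⟨x⟩ = -0.28295, ⟨x²⟩ = 0.14970 ⇒ Δx = 0.26390.
⟨p⟩ = 0.0000, ⟨p²⟩ = 4.7620 ⇒ Δp = 2.1822.
Δx·Δp = 0.57589.

0.576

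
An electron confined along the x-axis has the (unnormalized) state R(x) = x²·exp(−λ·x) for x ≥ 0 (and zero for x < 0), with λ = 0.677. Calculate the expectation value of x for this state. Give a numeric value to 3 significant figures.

⟨x⟩ = ∫ x·|R|² dx / ∫|R|² dx (integrals over the domain).
Every integrand reduces to terms xʲ·e^(−2λx) on [0, ∞); use ∫₀^∞ xʲ·e^(−2λx) dx = j!/(2λ)^(j+1).
State is unnormalized: ∫|R|² dx = 5.2737, and ∫R*·x·R dx = 19.475, so ⟨x⟩ = 19.475 / 5.2737.
⟨x⟩ = 3.6928.

3.69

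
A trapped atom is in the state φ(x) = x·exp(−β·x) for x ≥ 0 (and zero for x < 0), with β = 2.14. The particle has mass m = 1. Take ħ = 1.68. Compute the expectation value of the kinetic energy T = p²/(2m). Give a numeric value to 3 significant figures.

6.46

T = −(ħ²/2m) d²/dx², so ⟨T⟩ = −(ħ²/2m) ∫ φ*·φ'' dx / ∫|φ|² dx; with m = 1.
Differentiate x·exp(−β·x) with the product rule; every integrand then reduces to terms xʲ·e^(−2βx) on [0, ∞), with ∫₀^∞ xʲ·e^(−2βx) dx = j!/(2β)^(j+1).
State is unnormalized: ∫|φ|² dx = 0.025509, and ∫φ*·(−ħ²/2m · φ'') dx = 0.16486, so ⟨T⟩ = 0.16486 / 0.025509.
⟨T⟩ = 6.4627.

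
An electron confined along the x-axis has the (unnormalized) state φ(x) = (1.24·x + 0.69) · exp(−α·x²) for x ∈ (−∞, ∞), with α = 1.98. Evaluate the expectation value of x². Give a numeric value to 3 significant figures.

⟨x²⟩ = ∫ x²·|φ|² dx / ∫|φ|² dx (integrals over the domain).
Expand each integrand as polynomial × e^(−2αx²) and use ∫x^(2j)·e^(−2αx²) dx = (2j−1)!!/(4α)^j · √(π/(2α)), odd powers → 0; here √(π/(2α)) = 0.89069.
State is unnormalized: ∫|φ|² dx = 0.59698, and ∫φ*·x²·φ dx = 0.11904, so ⟨x²⟩ = 0.11904 / 0.59698.
⟨x²⟩ = 0.19941.

0.199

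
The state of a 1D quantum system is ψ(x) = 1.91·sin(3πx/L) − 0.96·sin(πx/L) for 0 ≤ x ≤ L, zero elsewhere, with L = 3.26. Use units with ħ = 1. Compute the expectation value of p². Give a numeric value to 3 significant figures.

6.86

p² ψ = −ħ² d²ψ/dx²; ⟨p²⟩ = −ħ² ∫ ψ*·ψ'' dx / ∫|ψ|² dx.
d²/dx² sin(jπx/L) = −(jπ/L)²·sin(jπx/L); on 0 ≤ x ≤ L, ∫sin²(jπx/L) dx = L/2 and ∫sin(jπx/L)·sin(lπx/L) dx = 0 for j ≠ l, so only diagonal terms survive in ∫|ψ|² and ∫ψ·ψ″; ∫ψ·ψ′ dx = [ψ²/2] between the walls = 0.
State is unnormalized: ∫|ψ|² dx = 7.4486, and ∫ψ*·(−ħ² ψ'') dx = 51.096, so ⟨p²⟩ = 51.096 / 7.4486.
⟨p²⟩ = 6.8598.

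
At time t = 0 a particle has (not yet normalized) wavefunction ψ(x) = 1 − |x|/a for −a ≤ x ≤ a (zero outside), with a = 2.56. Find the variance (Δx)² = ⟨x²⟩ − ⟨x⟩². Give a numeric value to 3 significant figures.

0.655

Compute ⟨x⟩ and ⟨x²⟩ separately, then (Δx)² = ⟨x²⟩ − ⟨x⟩².
ψ is even, so ∫ over [−a, a] = 2∫₀ᵃ with ψ = 1 − x/a there: ∫₀ᵃ (1 − x/a)² dx = a/3, ∫₀ᵃ x²(1 − x/a)² dx = a³/30, ∫₀ᵃ x⁴(1 − x/a)² dx = a⁵/105.
Normalization: ∫|ψ|² dx = 1.7067.
⟨x⟩ = 0.0000 and ⟨x²⟩ = 0.65536.
(Δx)² = 0.65536 − (0.0000)² = 0.65536.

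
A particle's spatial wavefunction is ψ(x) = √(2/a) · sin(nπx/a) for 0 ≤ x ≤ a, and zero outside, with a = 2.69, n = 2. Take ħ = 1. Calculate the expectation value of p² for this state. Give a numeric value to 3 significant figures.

p² ψ = −ħ² d²ψ/dx²; ⟨p²⟩ = −ħ² ∫ ψ*·ψ'' dx.
d/dx sin(nπx/a) = (nπ/a)·cos(nπx/a) and d²/dx² sin(nπx/a) = −(nπ/a)²·sin(nπx/a); on 0 ≤ x ≤ a, ∫sin²(nπx/a) dx = a/2 and ∫sin(nπx/a)·cos(nπx/a) dx = 0.
⟨p²⟩ = 5.4558.

5.46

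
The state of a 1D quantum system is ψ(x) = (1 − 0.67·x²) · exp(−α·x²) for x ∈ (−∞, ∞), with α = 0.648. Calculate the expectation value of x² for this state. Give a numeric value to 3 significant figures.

0.255

⟨x²⟩ = ∫ x²·|ψ|² dx / ∫|ψ|² dx (integrals over the domain).
Expand each integrand as polynomial × e^(−2αx²) and use ∫x^(2j)·e^(−2αx²) dx = (2j−1)!!/(4α)^j · √(π/(2α)), odd powers → 0; here √(π/(2α)) = 1.5569.
State is unnormalized: ∫|ψ|² dx = 1.0641, and ∫ψ*·x²·ψ dx = 0.27109, so ⟨x²⟩ = 0.27109 / 1.0641.
⟨x²⟩ = 0.25475.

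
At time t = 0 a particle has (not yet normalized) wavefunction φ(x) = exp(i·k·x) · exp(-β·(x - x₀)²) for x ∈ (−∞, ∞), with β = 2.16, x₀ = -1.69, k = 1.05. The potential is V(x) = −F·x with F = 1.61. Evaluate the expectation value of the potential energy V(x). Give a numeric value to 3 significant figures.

2.72

⟨V⟩ = ∫ V(x)·|φ|² dx / ∫|φ|² dx.
Gaussian moments (u = x − x₀): ∫u^(2j)·e^(−2βu²) du = (2j−1)!!/(4β)^j · √(π/(2β)), odd powers integrate to 0; here √(π/(2β)) = 0.85277.
State is unnormalized: ∫|φ|² dx = 0.85277, and ∫φ*·V(x)·φ dx = 2.3203, so ⟨V⟩ = 2.3203 / 0.85277.
⟨V⟩ = 2.7209.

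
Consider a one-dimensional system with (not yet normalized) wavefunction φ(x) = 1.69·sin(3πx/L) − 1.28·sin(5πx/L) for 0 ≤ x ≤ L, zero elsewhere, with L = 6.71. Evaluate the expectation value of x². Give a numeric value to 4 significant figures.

⟨x²⟩ = ∫ x²·|φ|² dx / ∫|φ|² dx (integrals over the domain).
On 0 ≤ x ≤ L (j ≠ l): ∫sin²(jπx/L) dx = L/2, ∫sin(jπx/L)·sin(lπx/L) dx = 0; diagonal moments ∫x·sin²(jπx/L) dx = L²/4, ∫x²·sin²(jπx/L) dx = L³·(1/6 − 1/(4j²π²)); cross terms ∫x·sin(jπx/L)·sin(lπx/L) dx = 0 for j + l even and −4jlL²/(π²(j² − l²)²) for j + l odd, ∫x²·sin(jπx/L)·sin(lπx/L) dx = (−1)^(j+l)·4jlL³/(π²(j² − l²)²); higher powers the same way via product-to-sum and parts.
State is unnormalized: ∫|φ|² dx = 15.079, and ∫φ*·x²·φ dx = 192.34, so ⟨x²⟩ = 192.34 / 15.079.
⟨x²⟩ = 12.755.

12.76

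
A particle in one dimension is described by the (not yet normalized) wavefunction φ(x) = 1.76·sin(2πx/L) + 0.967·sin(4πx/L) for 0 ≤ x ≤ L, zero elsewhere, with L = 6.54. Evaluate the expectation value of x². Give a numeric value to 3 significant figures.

15.4

⟨x²⟩ = ∫ x²·|φ|² dx / ∫|φ|² dx (integrals over the domain).
On 0 ≤ x ≤ L (j ≠ l): ∫sin²(jπx/L) dx = L/2, ∫sin(jπx/L)·sin(lπx/L) dx = 0; diagonal moments ∫x·sin²(jπx/L) dx = L²/4, ∫x²·sin²(jπx/L) dx = L³·(1/6 − 1/(4j²π²)); cross terms ∫x·sin(jπx/L)·sin(lπx/L) dx = 0 for j + l even and −4jlL²/(π²(j² − l²)²) for j + l odd, ∫x²·sin(jπx/L)·sin(lπx/L) dx = (−1)^(j+l)·4jlL³/(π²(j² − l²)²); higher powers the same way via product-to-sum and parts.
State is unnormalized: ∫|φ|² dx = 13.187, and ∫φ*·x²·φ dx = 203.55, so ⟨x²⟩ = 203.55 / 13.187.
⟨x²⟩ = 15.435.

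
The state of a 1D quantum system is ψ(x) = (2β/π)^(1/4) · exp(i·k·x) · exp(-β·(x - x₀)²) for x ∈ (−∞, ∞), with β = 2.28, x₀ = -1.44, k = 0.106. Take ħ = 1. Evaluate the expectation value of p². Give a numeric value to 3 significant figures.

2.29

p² ψ = −ħ² d²ψ/dx²; ⟨p²⟩ = −ħ² ∫ ψ*·ψ'' dx.
Gaussian moments (u = x − x₀): ∫u^(2j)·e^(−2βu²) du = (2j−1)!!/(4β)^j · √(π/(2β)), odd powers integrate to 0; here √(π/(2β)) = 0.83003. Derivatives: ψ′ = (ik − 2βu)·ψ, ψ″ = ((ik − 2βu)² − 2β)·ψ; the odd-in-u pieces drop out.
⟨p²⟩ = 2.2912.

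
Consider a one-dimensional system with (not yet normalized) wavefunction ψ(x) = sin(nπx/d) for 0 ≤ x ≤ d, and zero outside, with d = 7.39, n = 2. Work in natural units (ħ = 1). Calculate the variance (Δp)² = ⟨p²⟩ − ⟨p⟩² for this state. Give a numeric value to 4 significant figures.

Compute ⟨p⟩ and ⟨p²⟩ separately; (Δp)² = ⟨p²⟩ − ⟨p⟩².
d/dx sin(nπx/d) = (nπ/d)·cos(nπx/d) and d²/dx² sin(nπx/d) = −(nπ/d)²·sin(nπx/d); on 0 ≤ x ≤ d, ∫sin²(nπx/d) dx = d/2 and ∫sin(nπx/d)·cos(nπx/d) dx = 0.
Normalization: ∫|ψ|² dx = 3.6950.
⟨p⟩ = 0.0000 and ⟨p²⟩ = 0.72289.
(Δp)² = 0.72289 − (0.0000)² = 0.72289.

0.7229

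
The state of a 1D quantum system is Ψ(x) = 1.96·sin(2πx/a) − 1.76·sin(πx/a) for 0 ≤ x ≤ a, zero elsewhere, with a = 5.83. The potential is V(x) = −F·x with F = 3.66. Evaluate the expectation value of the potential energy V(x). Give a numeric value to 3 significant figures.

-14.5

⟨V⟩ = ∫ V(x)·|Ψ|² dx / ∫|Ψ|² dx.
On 0 ≤ x ≤ a (j ≠ l): ∫sin²(jπx/a) dx = a/2, ∫sin(jπx/a)·sin(lπx/a) dx = 0; diagonal moments ∫x·sin²(jπx/a) dx = a²/4, ∫x²·sin²(jπx/a) dx = a³·(1/6 − 1/(4j²π²)); cross terms ∫x·sin(jπx/a)·sin(lπx/a) dx = 0 for j + l even and −4jla²/(π²(j² − l²)²) for j + l odd, ∫x²·sin(jπx/a)·sin(lπx/a) dx = (−1)^(j+l)·4jla³/(π²(j² − l²)²); higher powers the same way via product-to-sum and parts.
State is unnormalized: ∫|Ψ|² dx = 20.228, and ∫Ψ*·V(x)·Ψ dx = -293.11, so ⟨V⟩ = -293.11 / 20.228.
⟨V⟩ = -14.490.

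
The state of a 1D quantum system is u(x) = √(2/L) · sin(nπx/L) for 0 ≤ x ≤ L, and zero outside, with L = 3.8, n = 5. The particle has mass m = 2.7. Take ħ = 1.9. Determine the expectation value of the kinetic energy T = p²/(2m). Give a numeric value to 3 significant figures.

11.4

T = −(ħ²/2m) d²/dx², so ⟨T⟩ = −(ħ²/2m) ∫ u*·u'' dx; with m = 2.7.
d/dx sin(nπx/L) = (nπ/L)·cos(nπx/L) and d²/dx² sin(nπx/L) = −(nπ/L)²·sin(nπx/L); on 0 ≤ x ≤ L, ∫sin²(nπx/L) dx = L/2 and ∫sin(nπx/L)·cos(nπx/L) dx = 0.
⟨T⟩ = 11.423.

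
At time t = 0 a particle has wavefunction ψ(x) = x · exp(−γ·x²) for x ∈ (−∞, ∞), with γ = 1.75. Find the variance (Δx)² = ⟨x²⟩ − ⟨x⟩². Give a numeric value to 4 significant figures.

Compute ⟨x⟩ and ⟨x²⟩ separately, then (Δx)² = ⟨x²⟩ − ⟨x⟩².
Expand each integrand as polynomial × e^(−2γx²) and use ∫x^(2j)·e^(−2γx²) dx = (2j−1)!!/(4γ)^j · √(π/(2γ)), odd powers → 0; here √(π/(2γ)) = 0.94742.
Normalization: ∫|ψ|² dx = 0.13535.
⟨x⟩ = 0.0000 and ⟨x²⟩ = 0.42857.
(Δx)² = 0.42857 − (0.0000)² = 0.42857.

0.4286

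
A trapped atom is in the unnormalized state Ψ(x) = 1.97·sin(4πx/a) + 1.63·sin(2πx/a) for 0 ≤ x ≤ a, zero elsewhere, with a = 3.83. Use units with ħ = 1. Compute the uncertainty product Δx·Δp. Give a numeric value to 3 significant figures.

3.64

Δx = √(⟨x²⟩−⟨x⟩²), Δp = √(⟨p²⟩−⟨p⟩²).
On 0 ≤ x ≤ a (j ≠ l): ∫sin²(jπx/a) dx = a/2, ∫sin(jπx/a)·sin(lπx/a) dx = 0; diagonal moments ∫x·sin²(jπx/a) dx = a²/4, ∫x²·sin²(jπx/a) dx = a³·(1/6 − 1/(4j²π²)); cross terms ∫x·sin(jπx/a)·sin(lπx/a) dx = 0 for j + l even and −4jla²/(π²(j² − l²)²) for j + l odd, ∫x²·sin(jπx/a)·sin(lπx/a) dx = (−1)^(j+l)·4jla³/(π²(j² − l²)²); higher powers the same way via product-to-sum and parts. d²/dx² sin(jπx/a) = −(jπ/a)²·sin(jπx/a); on 0 ≤ x ≤ a, ∫sin²(jπx/a) dx = a/2 and ∫sin(jπx/a)·sin(lπx/a) dx = 0 for j ≠ l, so only diagonal terms survive in ∫|Ψ|² and ∫Ψ·Ψ″; ∫Ψ·Ψ′ dx = [Ψ²/2] between the walls = 0.
Normalization: ∫|Ψ|² dx = 12.520.
⟨x⟩ = 1.9150, ⟨x²⟩ = 5.4354 ⇒ Δx = 1.3297.
⟨p⟩ = 0.0000, ⟨p²⟩ = 7.4840 ⇒ Δp = 2.7357.
Δx·Δp = 3.6378.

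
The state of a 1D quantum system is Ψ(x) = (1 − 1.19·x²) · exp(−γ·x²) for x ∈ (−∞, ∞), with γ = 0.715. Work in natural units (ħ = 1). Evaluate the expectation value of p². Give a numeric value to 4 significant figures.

p² Ψ = −ħ² d²Ψ/dx²; ⟨p²⟩ = −ħ² ∫ Ψ*·Ψ'' dx / ∫|Ψ|² dx.
Expand each integrand as polynomial × e^(−2γx²) and use ∫x^(2j)·e^(−2γx²) dx = (2j−1)!!/(4γ)^j · √(π/(2γ)), odd powers → 0; here √(π/(2γ)) = 1.4822. Differentiate with the product rule, d/dx e^(−γx²) = −2γx·e^(−γx²).
State is unnormalized: ∫|Ψ|² dx = 1.0186, and ∫Ψ*·(−ħ² Ψ'') dx = 3.2260, so ⟨p²⟩ = 3.2260 / 1.0186.
⟨p²⟩ = 3.1671.

3.167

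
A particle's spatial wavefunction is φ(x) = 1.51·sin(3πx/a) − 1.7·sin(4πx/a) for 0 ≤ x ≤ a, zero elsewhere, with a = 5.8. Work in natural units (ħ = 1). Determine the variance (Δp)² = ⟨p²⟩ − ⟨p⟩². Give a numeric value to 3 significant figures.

3.79

Compute ⟨p⟩ and ⟨p²⟩ separately; (Δp)² = ⟨p²⟩ − ⟨p⟩².
d²/dx² sin(jπx/a) = −(jπ/a)²·sin(jπx/a); on 0 ≤ x ≤ a, ∫sin²(jπx/a) dx = a/2 and ∫sin(jπx/a)·sin(lπx/a) dx = 0 for j ≠ l, so only diagonal terms survive in ∫|φ|² and ∫φ·φ″; ∫φ·φ′ dx = [φ²/2] between the walls = 0.
Normalization: ∫|φ|² dx = 14.993.
⟨p⟩ = 0.0000 and ⟨p²⟩ = 3.7885.
(Δp)² = 3.7885 − (0.0000)² = 3.7885.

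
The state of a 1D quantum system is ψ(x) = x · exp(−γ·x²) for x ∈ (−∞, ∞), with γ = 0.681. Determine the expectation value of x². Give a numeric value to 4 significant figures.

1.101

⟨x²⟩ = ∫ x²·|ψ|² dx / ∫|ψ|² dx (integrals over the domain).
Expand each integrand as polynomial × e^(−2γx²) and use ∫x^(2j)·e^(−2γx²) dx = (2j−1)!!/(4γ)^j · √(π/(2γ)), odd powers → 0; here √(π/(2γ)) = 1.5188.
State is unnormalized: ∫|ψ|² dx = 0.55754, and ∫ψ*·x²·ψ dx = 0.61404, so ⟨x²⟩ = 0.61404 / 0.55754.
⟨x²⟩ = 1.1013.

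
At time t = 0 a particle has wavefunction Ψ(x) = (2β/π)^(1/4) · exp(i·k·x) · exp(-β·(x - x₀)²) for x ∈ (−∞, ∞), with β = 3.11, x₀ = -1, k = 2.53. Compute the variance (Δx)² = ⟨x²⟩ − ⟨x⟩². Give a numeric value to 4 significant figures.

0.08039

Compute ⟨x⟩ and ⟨x²⟩ separately, then (Δx)² = ⟨x²⟩ − ⟨x⟩².
Gaussian moments (u = x − x₀): ∫u^(2j)·e^(−2βu²) du = (2j−1)!!/(4β)^j · √(π/(2β)), odd powers integrate to 0; here √(π/(2β)) = 0.71069.
⟨x⟩ = -1.0000 and ⟨x²⟩ = 1.0804.
(Δx)² = 1.0804 − (-1.0000)² = 0.080386.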